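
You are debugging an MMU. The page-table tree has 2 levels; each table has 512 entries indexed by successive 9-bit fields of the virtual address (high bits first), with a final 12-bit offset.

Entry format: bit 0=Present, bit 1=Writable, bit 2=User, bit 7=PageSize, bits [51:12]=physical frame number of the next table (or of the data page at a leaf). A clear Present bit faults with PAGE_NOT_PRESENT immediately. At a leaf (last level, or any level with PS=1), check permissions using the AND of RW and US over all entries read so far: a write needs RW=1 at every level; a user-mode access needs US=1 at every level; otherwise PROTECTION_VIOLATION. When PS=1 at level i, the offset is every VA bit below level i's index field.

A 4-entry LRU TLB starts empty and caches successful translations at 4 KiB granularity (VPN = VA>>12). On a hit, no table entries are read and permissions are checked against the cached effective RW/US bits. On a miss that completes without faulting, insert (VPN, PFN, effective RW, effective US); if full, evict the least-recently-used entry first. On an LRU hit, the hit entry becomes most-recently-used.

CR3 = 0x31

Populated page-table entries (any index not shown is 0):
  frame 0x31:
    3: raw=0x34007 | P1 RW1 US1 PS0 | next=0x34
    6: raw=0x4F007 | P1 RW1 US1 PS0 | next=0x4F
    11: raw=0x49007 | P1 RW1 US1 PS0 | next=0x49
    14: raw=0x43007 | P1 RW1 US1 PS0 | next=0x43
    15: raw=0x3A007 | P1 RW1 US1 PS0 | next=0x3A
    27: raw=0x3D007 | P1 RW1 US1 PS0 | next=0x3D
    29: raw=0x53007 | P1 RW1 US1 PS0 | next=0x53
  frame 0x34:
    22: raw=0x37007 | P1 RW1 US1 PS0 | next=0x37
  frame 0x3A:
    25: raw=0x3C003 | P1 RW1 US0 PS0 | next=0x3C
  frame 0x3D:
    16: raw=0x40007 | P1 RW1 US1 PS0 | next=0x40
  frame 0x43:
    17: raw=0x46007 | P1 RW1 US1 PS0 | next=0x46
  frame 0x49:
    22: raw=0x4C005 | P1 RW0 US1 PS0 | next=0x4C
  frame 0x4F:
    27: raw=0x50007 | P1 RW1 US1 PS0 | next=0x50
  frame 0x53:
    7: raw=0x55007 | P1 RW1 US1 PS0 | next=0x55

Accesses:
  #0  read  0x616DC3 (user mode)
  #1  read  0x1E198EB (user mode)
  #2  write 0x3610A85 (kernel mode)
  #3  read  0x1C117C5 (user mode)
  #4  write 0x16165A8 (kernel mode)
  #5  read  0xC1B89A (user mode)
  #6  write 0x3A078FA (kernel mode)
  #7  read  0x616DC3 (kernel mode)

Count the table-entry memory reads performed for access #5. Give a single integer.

Trace:
#0 VA=0x616DC3 (r,user):
  [0] read 0x31 idx=3: raw=0x34007 flags P=1 W=1 U=1 S=0
  [1] read 0x34 idx=22: raw=0x37007 flags P=1 W=1 U=1 S=0
  ⇒ phys 0x37DC3  [2 reads]
#1 VA=0x1E198EB (r,user):
  [0] read 0x31 idx=15: raw=0x3A007 flags P=1 W=1 U=1 S=0
  [1] read 0x3A idx=25: raw=0x3C003 flags P=1 W=1 U=0 S=0
  → PROTECTION_VIOLATION  (2 entries read)
#2 VA=0x3610A85 (w,kernel):
  [0] read 0x31 idx=27: raw=0x3D007 flags P=1 W=1 U=1 S=0
  [1] read 0x3D idx=16: raw=0x40007 flags P=1 W=1 U=1 S=0
  ⇒ phys 0x40A85  [2 reads]
#3 VA=0x1C117C5 (r,user):
  [0] read 0x31 idx=14: raw=0x43007 flags P=1 W=1 U=1 S=0
  [1] read 0x43 idx=17: raw=0x46007 flags P=1 W=1 U=1 S=0
  ⇒ phys 0x467C5  [2 reads]
#4 VA=0x16165A8 (w,kernel):
  [0] read 0x31 idx=11: raw=0x49007 flags P=1 W=1 U=1 S=0
  [1] read 0x49 idx=22: raw=0x4C005 flags P=1 W=0 U=1 S=0
  → PROTECTION_VIOLATION  (2 entries read)
#5 VA=0xC1B89A (r,user):
  [0] read 0x31 idx=6: raw=0x4F007 flags P=1 W=1 U=1 S=0
  [1] read 0x4F idx=27: raw=0x50007 flags P=1 W=1 U=1 S=0
  ⇒ phys 0x5089A  [2 reads]
#6 VA=0x3A078FA (w,kernel):
  [0] read 0x31 idx=29: raw=0x53007 flags P=1 W=1 U=1 S=0
  [1] read 0x53 idx=7: raw=0x55007 flags P=1 W=1 U=1 S=0
  ⇒ phys 0x558FA  [2 reads]
#7 VA=0x616DC3 (r,kernel):
  [0] read 0x31 idx=3: raw=0x34007 flags P=1 W=1 U=1 S=0
  [1] read 0x34 idx=22: raw=0x37007 flags P=1 W=1 U=1 S=0
  ⇒ phys 0x37DC3  [2 reads]

Entries read for #5: 2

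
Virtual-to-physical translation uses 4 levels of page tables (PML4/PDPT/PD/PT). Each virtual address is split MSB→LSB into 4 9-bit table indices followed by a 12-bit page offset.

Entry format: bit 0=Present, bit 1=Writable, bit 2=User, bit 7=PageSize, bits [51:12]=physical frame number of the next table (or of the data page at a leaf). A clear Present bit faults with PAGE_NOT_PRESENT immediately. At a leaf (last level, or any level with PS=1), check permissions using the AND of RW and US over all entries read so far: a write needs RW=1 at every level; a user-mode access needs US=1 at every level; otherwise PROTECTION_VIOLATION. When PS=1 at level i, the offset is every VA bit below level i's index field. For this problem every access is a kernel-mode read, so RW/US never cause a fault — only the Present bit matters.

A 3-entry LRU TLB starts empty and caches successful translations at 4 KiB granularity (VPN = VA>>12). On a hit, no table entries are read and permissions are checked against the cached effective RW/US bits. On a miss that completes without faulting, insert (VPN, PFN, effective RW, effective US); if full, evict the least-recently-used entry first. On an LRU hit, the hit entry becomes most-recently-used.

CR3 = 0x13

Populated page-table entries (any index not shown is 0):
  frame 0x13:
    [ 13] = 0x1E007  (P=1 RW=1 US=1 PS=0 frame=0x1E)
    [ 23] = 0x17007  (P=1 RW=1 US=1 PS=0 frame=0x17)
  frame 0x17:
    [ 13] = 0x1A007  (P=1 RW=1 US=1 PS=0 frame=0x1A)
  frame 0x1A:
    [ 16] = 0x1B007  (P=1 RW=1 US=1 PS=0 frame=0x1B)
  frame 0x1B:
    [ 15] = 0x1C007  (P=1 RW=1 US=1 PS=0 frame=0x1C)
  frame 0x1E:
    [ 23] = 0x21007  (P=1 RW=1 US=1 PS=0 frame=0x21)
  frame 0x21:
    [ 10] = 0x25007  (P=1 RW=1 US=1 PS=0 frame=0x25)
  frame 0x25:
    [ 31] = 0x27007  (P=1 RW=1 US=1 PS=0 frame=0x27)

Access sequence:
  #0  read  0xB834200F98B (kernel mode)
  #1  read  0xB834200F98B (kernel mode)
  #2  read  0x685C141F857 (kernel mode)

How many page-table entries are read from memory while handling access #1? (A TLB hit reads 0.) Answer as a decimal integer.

Trace:
#0 VA=0xB834200F98B (r,kernel):
  L0: frame=0x13 idx=23 entry=0x17007 [P=1 RW=1 US=1 PS=0]
  L1: frame=0x17 idx=13 entry=0x1A007 [P=1 RW=1 US=1 PS=0]
  L2: frame=0x1A idx=16 entry=0x1B007 [P=1 RW=1 US=1 PS=0]
  L3: frame=0x1B idx=15 entry=0x1C007 [P=1 RW=1 US=1 PS=0]
  → PA=0x1C98B  (4 entries read)
#1 VA=0xB834200F98B (r,kernel):
  TLB hit vpn=0xB834200F → PA=0x1C98B
#2 VA=0x685C141F857 (r,kernel):
  L0: frame=0x13 idx=13 entry=0x1E007 [P=1 RW=1 US=1 PS=0]
  L1: frame=0x1E idx=23 entry=0x21007 [P=1 RW=1 US=1 PS=0]
  L2: frame=0x21 idx=10 entry=0x25007 [P=1 RW=1 US=1 PS=0]
  L3: frame=0x25 idx=31 entry=0x27007 [P=1 RW=1 US=1 PS=0]
  → PA=0x27857  (4 entries read)

Entries read for #1: 0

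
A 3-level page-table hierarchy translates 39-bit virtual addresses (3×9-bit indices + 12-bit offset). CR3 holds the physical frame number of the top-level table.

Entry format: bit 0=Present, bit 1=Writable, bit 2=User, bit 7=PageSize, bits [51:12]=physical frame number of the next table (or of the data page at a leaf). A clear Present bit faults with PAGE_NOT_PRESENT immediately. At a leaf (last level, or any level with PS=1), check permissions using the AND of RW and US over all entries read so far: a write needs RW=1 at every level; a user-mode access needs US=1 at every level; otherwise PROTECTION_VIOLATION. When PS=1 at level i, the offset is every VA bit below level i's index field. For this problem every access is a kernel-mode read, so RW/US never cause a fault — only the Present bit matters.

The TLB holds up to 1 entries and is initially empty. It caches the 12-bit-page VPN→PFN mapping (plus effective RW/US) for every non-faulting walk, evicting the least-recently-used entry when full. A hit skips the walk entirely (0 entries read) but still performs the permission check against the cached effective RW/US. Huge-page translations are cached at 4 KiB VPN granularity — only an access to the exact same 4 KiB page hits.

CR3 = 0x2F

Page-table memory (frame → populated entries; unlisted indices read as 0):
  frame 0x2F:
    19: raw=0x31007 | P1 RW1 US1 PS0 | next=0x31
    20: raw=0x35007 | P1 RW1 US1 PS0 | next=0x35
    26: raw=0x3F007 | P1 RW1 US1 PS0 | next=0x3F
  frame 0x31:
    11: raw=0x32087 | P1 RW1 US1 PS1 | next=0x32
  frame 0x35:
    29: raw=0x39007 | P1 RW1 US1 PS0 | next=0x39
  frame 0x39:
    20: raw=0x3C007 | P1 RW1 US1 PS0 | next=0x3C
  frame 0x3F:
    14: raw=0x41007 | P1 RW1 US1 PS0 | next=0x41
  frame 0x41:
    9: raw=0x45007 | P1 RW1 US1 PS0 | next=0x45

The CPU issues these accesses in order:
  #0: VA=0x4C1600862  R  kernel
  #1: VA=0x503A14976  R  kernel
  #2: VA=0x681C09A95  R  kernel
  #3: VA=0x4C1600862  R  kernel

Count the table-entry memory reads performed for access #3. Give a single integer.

Trace:
#0 VA=0x4C1600862 (r,kernel):
  [0] read 0x2F idx=19: raw=0x31007 flags P=1 W=1 U=1 S=0
  [1] read 0x31 idx=11: raw=0x32087 flags P=1 W=1 U=1 S=1
  → PA=0x32862 (huge @L1)  (2 entries read)
#1 VA=0x503A14976 (r,kernel):
  [0] read 0x2F idx=20: raw=0x35007 flags P=1 W=1 U=1 S=0
  [1] read 0x35 idx=29: raw=0x39007 flags P=1 W=1 U=1 S=0
  [2] read 0x39 idx=20: raw=0x3C007 flags P=1 W=1 U=1 S=0
  → PA=0x3C976  (3 entries read)
#2 VA=0x681C09A95 (r,kernel):
  [0] read 0x2F idx=26: raw=0x3F007 flags P=1 W=1 U=1 S=0
  [1] read 0x3F idx=14: raw=0x41007 flags P=1 W=1 U=1 S=0
  [2] read 0x41 idx=9: raw=0x45007 flags P=1 W=1 U=1 S=0
  → PA=0x45A95  (3 entries read)
#3 VA=0x4C1600862 (r,kernel):
  [0] read 0x2F idx=19: raw=0x31007 flags P=1 W=1 U=1 S=0
  [1] read 0x31 idx=11: raw=0x32087 flags P=1 W=1 U=1 S=1
  → PA=0x32862 (huge @L1)  (2 entries read)

Entries read for #3: 2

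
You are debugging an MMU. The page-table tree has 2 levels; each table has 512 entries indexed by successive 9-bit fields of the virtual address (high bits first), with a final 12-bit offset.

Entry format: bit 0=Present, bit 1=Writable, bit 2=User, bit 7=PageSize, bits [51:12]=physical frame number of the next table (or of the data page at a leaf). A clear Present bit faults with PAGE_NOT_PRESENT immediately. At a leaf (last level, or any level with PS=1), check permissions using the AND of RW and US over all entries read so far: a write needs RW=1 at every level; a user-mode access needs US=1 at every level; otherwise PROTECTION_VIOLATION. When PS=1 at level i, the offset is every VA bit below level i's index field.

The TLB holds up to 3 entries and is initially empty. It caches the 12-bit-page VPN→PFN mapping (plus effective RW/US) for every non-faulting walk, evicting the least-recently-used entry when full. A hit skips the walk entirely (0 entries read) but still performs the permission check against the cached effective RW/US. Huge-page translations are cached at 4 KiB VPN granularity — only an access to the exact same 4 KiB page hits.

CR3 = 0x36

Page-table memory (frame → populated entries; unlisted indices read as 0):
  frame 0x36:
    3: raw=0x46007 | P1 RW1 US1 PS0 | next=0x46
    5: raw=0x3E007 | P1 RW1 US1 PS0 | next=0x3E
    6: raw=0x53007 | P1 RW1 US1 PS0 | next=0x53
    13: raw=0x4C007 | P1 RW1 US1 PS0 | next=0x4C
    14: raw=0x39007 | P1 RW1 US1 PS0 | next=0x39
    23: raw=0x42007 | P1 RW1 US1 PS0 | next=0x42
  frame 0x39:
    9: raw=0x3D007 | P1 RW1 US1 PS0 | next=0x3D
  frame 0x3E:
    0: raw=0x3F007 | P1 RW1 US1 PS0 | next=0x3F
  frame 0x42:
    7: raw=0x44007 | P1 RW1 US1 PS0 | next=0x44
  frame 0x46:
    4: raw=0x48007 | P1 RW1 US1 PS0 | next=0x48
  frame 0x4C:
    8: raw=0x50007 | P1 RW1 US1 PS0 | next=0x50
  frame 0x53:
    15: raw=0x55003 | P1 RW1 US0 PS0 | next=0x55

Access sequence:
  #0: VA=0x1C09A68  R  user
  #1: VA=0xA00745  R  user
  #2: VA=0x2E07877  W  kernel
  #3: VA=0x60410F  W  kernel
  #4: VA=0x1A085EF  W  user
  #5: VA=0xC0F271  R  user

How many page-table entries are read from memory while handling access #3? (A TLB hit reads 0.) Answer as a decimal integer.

Per-access translation:
#0 VA=0x1C09A68 (r,user):
  lvl0: tbl 0x36, slot 14 ⇒ 0x39007 (P1/RW1/US1/PS0)
  lvl1: tbl 0x39, slot 9 ⇒ 0x3D007 (P1/RW1/US1/PS0)
  → PA=0x3DA68  (2 entries read)
#1 VA=0xA00745 (r,user):
  lvl0: tbl 0x36, slot 5 ⇒ 0x3E007 (P1/RW1/US1/PS0)
  lvl1: tbl 0x3E, slot 0 ⇒ 0x3F007 (P1/RW1/US1/PS0)
  → PA=0x3F745  (2 entries read)
#2 VA=0x2E07877 (w,kernel):
  lvl0: tbl 0x36, slot 23 ⇒ 0x42007 (P1/RW1/US1/PS0)
  lvl1: tbl 0x42, slot 7 ⇒ 0x44007 (P1/RW1/US1/PS0)
  → PA=0x44877  (2 entries read)
#3 VA=0x60410F (w,kernel):
  lvl0: tbl 0x36, slot 3 ⇒ 0x46007 (P1/RW1/US1/PS0)
  lvl1: tbl 0x46, slot 4 ⇒ 0x48007 (P1/RW1/US1/PS0)
  → PA=0x4810F  (2 entries read)
#4 VA=0x1A085EF (w,user):
  lvl0: tbl 0x36, slot 13 ⇒ 0x4C007 (P1/RW1/US1/PS0)
  lvl1: tbl 0x4C, slot 8 ⇒ 0x50007 (P1/RW1/US1/PS0)
  → PA=0x505EF  (2 entries read)
#5 VA=0xC0F271 (r,user):
  lvl0: tbl 0x36, slot 6 ⇒ 0x53007 (P1/RW1/US1/PS0)
  lvl1: tbl 0x53, slot 15 ⇒ 0x55003 (P1/RW1/US0/PS0)
  → PROTECTION_VIOLATION  (2 entries read)

Entries read for #3: 2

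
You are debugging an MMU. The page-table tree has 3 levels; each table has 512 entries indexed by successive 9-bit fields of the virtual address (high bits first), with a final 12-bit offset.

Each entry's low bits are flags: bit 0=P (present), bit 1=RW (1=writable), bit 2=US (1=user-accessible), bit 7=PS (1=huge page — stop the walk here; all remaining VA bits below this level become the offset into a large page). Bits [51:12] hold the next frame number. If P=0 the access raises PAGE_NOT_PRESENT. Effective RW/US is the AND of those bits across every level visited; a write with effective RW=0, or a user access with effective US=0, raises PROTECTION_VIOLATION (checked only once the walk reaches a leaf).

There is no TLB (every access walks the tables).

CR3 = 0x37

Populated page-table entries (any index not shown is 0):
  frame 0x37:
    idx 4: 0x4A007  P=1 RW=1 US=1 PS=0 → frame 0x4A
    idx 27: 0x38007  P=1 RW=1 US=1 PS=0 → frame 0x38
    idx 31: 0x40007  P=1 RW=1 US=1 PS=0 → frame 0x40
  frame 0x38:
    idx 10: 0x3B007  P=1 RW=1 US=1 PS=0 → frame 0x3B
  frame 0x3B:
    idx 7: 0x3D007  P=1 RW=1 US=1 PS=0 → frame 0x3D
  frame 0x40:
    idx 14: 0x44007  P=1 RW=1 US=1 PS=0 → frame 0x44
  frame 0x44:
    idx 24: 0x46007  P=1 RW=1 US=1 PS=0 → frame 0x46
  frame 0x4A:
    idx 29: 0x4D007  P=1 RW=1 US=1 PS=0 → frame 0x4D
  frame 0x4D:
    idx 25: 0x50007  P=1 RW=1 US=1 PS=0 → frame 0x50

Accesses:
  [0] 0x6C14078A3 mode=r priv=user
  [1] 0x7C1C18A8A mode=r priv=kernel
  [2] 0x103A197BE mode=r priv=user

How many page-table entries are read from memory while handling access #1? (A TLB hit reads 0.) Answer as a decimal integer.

Per-access translation:
#0 VA=0x6C14078A3 (r,user):
  [0] read 0x37 idx=27: raw=0x38007 flags P=1 W=1 U=1 S=0
  [1] read 0x38 idx=10: raw=0x3B007 flags P=1 W=1 U=1 S=0
  [2] read 0x3B idx=7: raw=0x3D007 flags P=1 W=1 U=1 S=0
  ⇒ phys 0x3D8A3  [3 reads]
#1 VA=0x7C1C18A8A (r,kernel):
  [0] read 0x37 idx=31: raw=0x40007 flags P=1 W=1 U=1 S=0
  [1] read 0x40 idx=14: raw=0x44007 flags P=1 W=1 U=1 S=0
  [2] read 0x44 idx=24: raw=0x46007 flags P=1 W=1 U=1 S=0
  ⇒ phys 0x46A8A  [3 reads]
#2 VA=0x103A197BE (r,user):
  [0] read 0x37 idx=4: raw=0x4A007 flags P=1 W=1 U=1 S=0
  [1] read 0x4A idx=29: raw=0x4D007 flags P=1 W=1 U=1 S=0
  [2] read 0x4D idx=25: raw=0x50007 flags P=1 W=1 U=1 S=0
  ⇒ phys 0x507BE  [3 reads]

Entries read for #1: 3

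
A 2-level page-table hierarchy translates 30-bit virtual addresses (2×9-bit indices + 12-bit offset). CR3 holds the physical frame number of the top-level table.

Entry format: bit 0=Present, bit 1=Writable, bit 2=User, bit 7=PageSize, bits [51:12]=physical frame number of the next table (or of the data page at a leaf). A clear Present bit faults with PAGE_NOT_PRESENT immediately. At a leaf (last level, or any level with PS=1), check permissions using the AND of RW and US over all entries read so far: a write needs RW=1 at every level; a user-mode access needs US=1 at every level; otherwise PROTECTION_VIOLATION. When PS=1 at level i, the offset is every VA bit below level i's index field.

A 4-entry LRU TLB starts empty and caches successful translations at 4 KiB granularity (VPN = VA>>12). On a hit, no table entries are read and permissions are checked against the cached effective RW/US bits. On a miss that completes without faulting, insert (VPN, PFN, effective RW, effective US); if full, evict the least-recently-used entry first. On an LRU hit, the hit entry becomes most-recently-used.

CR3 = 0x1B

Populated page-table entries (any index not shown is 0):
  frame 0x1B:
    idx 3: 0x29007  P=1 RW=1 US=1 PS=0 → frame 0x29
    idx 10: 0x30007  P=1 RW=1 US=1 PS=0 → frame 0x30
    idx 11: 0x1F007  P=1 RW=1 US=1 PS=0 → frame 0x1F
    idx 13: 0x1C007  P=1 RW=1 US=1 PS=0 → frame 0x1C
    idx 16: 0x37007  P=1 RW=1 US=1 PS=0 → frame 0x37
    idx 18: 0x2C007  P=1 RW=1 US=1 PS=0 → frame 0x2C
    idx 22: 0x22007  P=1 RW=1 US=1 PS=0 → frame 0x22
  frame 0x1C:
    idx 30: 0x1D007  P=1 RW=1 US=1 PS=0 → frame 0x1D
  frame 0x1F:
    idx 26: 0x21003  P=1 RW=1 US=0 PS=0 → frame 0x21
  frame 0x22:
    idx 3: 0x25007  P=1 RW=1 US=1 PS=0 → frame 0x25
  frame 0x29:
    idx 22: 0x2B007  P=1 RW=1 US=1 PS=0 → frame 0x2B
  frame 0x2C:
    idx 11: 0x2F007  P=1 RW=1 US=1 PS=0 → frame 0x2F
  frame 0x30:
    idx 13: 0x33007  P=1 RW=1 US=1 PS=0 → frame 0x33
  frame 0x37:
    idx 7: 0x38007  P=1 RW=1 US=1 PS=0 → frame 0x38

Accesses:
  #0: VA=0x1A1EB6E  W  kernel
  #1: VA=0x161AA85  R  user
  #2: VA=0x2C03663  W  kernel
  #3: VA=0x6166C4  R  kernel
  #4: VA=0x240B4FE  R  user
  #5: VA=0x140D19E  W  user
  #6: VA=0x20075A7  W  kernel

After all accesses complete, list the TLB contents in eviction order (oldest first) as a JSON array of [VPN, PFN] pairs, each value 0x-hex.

Per-access translation:
#0 VA=0x1A1EB6E (w,kernel):
  L0: frame=0x1B idx=13 entry=0x1C007 [P=1 RW=1 US=1 PS=0]
  L1: frame=0x1C idx=30 entry=0x1D007 [P=1 RW=1 US=1 PS=0]
  ⇒ phys 0x1DB6E  [2 reads]
#1 VA=0x161AA85 (r,user):
  L0: frame=0x1B idx=11 entry=0x1F007 [P=1 RW=1 US=1 PS=0]
  L1: frame=0x1F idx=26 entry=0x21003 [P=1 RW=1 US=0 PS=0]
  ✗ PROTECTION_VIOLATION  [2 reads]
#2 VA=0x2C03663 (w,kernel):
  L0: frame=0x1B idx=22 entry=0x22007 [P=1 RW=1 US=1 PS=0]
  L1: frame=0x22 idx=3 entry=0x25007 [P=1 RW=1 US=1 PS=0]
  ⇒ phys 0x25663  [2 reads]
#3 VA=0x6166C4 (r,kernel):
  L0: frame=0x1B idx=3 entry=0x29007 [P=1 RW=1 US=1 PS=0]
  L1: frame=0x29 idx=22 entry=0x2B007 [P=1 RW=1 US=1 PS=0]
  ⇒ phys 0x2B6C4  [2 reads]
#4 VA=0x240B4FE (r,user):
  L0: frame=0x1B idx=18 entry=0x2C007 [P=1 RW=1 US=1 PS=0]
  L1: frame=0x2C idx=11 entry=0x2F007 [P=1 RW=1 US=1 PS=0]
  ⇒ phys 0x2F4FE  [2 reads]
#5 VA=0x140D19E (w,user):
  L0: frame=0x1B idx=10 entry=0x30007 [P=1 RW=1 US=1 PS=0]
  L1: frame=0x30 idx=13 entry=0x33007 [P=1 RW=1 US=1 PS=0]
  ⇒ phys 0x3319E  [2 reads]
#6 VA=0x20075A7 (w,kernel):
  L0: frame=0x1B idx=16 entry=0x37007 [P=1 RW=1 US=1 PS=0]
  L1: frame=0x37 idx=7 entry=0x38007 [P=1 RW=1 US=1 PS=0]
  ⇒ phys 0x385A7  [2 reads]

TLB: [["0x616", "0x2B"], ["0x240B", "0x2F"], ["0x140D", "0x33"], ["0x2007", "0x38"]]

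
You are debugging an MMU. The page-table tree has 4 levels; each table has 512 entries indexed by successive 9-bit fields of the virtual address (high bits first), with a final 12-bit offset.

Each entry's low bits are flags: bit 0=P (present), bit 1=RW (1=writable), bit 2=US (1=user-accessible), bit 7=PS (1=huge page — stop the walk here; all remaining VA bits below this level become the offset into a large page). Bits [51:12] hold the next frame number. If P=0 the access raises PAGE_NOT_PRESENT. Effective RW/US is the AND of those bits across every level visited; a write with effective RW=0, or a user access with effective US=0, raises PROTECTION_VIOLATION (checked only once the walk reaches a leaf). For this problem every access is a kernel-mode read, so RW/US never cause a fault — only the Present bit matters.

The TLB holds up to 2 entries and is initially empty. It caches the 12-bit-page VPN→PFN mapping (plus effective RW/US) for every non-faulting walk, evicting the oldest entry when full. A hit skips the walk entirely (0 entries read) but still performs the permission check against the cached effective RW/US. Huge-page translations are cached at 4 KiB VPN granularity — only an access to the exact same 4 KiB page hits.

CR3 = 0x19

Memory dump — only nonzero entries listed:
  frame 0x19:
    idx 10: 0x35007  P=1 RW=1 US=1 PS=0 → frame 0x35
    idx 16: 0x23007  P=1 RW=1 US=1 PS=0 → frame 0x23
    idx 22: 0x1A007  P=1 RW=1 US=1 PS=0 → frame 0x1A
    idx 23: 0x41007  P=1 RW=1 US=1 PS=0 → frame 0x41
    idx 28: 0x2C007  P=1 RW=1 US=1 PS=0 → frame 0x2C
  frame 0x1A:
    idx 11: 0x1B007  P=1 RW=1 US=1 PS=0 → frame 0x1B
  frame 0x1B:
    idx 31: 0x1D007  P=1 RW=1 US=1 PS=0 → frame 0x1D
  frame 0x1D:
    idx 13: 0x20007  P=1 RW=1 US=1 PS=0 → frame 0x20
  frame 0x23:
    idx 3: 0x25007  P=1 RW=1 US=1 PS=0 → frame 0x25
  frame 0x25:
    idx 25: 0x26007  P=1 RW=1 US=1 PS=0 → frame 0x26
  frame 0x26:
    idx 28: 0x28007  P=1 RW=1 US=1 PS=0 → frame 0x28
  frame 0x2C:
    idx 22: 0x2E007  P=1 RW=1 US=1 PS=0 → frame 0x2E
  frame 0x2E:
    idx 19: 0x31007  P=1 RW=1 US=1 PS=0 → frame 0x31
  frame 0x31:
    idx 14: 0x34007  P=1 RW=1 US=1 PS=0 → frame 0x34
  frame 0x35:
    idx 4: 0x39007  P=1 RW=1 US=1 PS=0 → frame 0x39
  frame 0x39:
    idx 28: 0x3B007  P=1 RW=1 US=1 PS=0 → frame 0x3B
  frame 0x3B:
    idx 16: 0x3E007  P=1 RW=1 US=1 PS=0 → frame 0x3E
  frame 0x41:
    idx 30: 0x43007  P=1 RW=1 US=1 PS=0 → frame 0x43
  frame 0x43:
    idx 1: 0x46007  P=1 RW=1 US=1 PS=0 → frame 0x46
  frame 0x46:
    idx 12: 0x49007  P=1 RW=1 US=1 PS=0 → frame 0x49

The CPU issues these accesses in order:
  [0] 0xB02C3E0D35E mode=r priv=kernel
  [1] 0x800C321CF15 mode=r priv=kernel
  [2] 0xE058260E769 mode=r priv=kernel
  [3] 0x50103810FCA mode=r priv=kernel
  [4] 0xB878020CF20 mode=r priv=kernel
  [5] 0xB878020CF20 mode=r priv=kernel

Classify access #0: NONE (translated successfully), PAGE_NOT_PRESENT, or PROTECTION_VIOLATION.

Trace:
#0 VA=0xB02C3E0D35E (r,kernel):
  L0: frame=0x19 idx=22 entry=0x1A007 [P=1 RW=1 US=1 PS=0]
  L1: frame=0x1A idx=11 entry=0x1B007 [P=1 RW=1 US=1 PS=0]
  L2: frame=0x1B idx=31 entry=0x1D007 [P=1 RW=1 US=1 PS=0]
  L3: frame=0x1D idx=13 entry=0x20007 [P=1 RW=1 US=1 PS=0]
  ✓ 0x2035E  — 4 lookups
#1 VA=0x800C321CF15 (r,kernel):
  L0: frame=0x19 idx=16 entry=0x23007 [P=1 RW=1 US=1 PS=0]
  L1: frame=0x23 idx=3 entry=0x25007 [P=1 RW=1 US=1 PS=0]
  L2: frame=0x25 idx=25 entry=0x26007 [P=1 RW=1 US=1 PS=0]
  L3: frame=0x26 idx=28 entry=0x28007 [P=1 RW=1 US=1 PS=0]
  ✓ 0x28F15  — 4 lookups
#2 VA=0xE058260E769 (r,kernel):
  L0: frame=0x19 idx=28 entry=0x2C007 [P=1 RW=1 US=1 PS=0]
  L1: frame=0x2C idx=22 entry=0x2E007 [P=1 RW=1 US=1 PS=0]
  L2: frame=0x2E idx=19 entry=0x31007 [P=1 RW=1 US=1 PS=0]
  L3: frame=0x31 idx=14 entry=0x34007 [P=1 RW=1 US=1 PS=0]
  ✓ 0x34769  — 4 lookups
#3 VA=0x50103810FCA (r,kernel):
  L0: frame=0x19 idx=10 entry=0x35007 [P=1 RW=1 US=1 PS=0]
  L1: frame=0x35 idx=4 entry=0x39007 [P=1 RW=1 US=1 PS=0]
  L2: frame=0x39 idx=28 entry=0x3B007 [P=1 RW=1 US=1 PS=0]
  L3: frame=0x3B idx=16 entry=0x3E007 [P=1 RW=1 US=1 PS=0]
  ✓ 0x3EFCA  — 4 lookups
#4 VA=0xB878020CF20 (r,kernel):
  L0: frame=0x19 idx=23 entry=0x41007 [P=1 RW=1 US=1 PS=0]
  L1: frame=0x41 idx=30 entry=0x43007 [P=1 RW=1 US=1 PS=0]
  L2: frame=0x43 idx=1 entry=0x46007 [P=1 RW=1 US=1 PS=0]
  L3: frame=0x46 idx=12 entry=0x49007 [P=1 RW=1 US=1 PS=0]
  ✓ 0x49F20  — 4 lookups
#5 VA=0xB878020CF20 (r,kernel):
  TLB hit vpn=0xB878020C → PA=0x49F20

Access #0 fault: NONE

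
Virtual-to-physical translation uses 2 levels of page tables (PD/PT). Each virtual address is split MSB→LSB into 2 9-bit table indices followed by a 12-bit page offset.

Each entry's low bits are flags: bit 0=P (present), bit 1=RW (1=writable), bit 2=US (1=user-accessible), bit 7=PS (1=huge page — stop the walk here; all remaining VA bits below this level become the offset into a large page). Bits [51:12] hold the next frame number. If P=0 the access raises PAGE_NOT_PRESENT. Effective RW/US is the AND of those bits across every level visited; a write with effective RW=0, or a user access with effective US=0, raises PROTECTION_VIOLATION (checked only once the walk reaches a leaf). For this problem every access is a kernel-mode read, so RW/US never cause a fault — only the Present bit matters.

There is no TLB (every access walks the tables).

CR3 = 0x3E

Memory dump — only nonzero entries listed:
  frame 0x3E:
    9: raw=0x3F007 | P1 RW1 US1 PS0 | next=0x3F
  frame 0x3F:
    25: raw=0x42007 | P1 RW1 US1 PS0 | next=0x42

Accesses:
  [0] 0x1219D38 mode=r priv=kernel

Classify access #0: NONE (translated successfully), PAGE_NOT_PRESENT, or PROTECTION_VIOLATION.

Walk each access:
#0 VA=0x1219D38 (r,kernel):
  L0: frame=0x3E idx=9 entry=0x3F007 [P=1 RW=1 US=1 PS=0]
  L1: frame=0x3F idx=25 entry=0x42007 [P=1 RW=1 US=1 PS=0]
  ⇒ phys 0x42D38  [2 reads]

Access #0 fault: NONE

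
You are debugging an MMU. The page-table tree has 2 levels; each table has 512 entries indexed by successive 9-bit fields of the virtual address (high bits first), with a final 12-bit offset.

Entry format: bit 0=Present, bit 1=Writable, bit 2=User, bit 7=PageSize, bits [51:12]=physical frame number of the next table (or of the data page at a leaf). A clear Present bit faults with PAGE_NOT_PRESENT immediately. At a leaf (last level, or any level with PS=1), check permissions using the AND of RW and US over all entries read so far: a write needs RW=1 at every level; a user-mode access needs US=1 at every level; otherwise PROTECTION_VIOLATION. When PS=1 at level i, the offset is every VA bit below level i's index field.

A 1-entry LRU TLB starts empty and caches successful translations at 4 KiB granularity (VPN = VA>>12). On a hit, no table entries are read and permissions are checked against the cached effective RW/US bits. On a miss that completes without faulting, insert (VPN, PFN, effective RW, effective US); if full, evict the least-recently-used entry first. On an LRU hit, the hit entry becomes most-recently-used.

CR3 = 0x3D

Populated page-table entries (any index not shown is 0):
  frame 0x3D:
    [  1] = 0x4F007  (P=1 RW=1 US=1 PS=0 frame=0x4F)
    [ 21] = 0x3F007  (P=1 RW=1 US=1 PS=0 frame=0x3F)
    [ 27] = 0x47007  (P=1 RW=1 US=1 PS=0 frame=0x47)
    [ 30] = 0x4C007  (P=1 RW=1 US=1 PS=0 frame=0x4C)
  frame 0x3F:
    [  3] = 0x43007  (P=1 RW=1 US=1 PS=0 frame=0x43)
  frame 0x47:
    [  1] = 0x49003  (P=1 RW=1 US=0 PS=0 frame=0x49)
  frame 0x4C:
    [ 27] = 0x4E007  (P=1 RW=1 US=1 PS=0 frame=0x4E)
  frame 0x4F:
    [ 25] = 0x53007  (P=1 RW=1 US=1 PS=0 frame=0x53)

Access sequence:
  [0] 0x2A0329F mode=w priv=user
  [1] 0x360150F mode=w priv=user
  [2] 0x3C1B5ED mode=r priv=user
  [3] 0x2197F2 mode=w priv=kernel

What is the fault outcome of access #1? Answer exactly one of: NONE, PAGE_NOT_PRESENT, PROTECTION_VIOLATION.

Trace:
#0 VA=0x2A0329F (w,user):
  L0 @0x3D[21] → 0x3F007  P=1,RW=1,US=1,PS=0
  L1 @0x3F[3] → 0x43007  P=1,RW=1,US=1,PS=0
  ⇒ phys 0x4329F  [2 reads]
#1 VA=0x360150F (w,user):
  L0 @0x3D[27] → 0x47007  P=1,RW=1,US=1,PS=0
  L1 @0x47[1] → 0x49003  P=1,RW=1,US=0,PS=0
  ✗ PROTECTION_VIOLATION  [2 reads]
#2 VA=0x3C1B5ED (r,user):
  L0 @0x3D[30] → 0x4C007  P=1,RW=1,US=1,PS=0
  L1 @0x4C[27] → 0x4E007  P=1,RW=1,US=1,PS=0
  ⇒ phys 0x4E5ED  [2 reads]
#3 VA=0x2197F2 (w,kernel):
  L0 @0x3D[1] → 0x4F007  P=1,RW=1,US=1,PS=0
  L1 @0x4F[25] → 0x53007  P=1,RW=1,US=1,PS=0
  ⇒ phys 0x537F2  [2 reads]

Access #1 fault: PROTECTION_VIOLATION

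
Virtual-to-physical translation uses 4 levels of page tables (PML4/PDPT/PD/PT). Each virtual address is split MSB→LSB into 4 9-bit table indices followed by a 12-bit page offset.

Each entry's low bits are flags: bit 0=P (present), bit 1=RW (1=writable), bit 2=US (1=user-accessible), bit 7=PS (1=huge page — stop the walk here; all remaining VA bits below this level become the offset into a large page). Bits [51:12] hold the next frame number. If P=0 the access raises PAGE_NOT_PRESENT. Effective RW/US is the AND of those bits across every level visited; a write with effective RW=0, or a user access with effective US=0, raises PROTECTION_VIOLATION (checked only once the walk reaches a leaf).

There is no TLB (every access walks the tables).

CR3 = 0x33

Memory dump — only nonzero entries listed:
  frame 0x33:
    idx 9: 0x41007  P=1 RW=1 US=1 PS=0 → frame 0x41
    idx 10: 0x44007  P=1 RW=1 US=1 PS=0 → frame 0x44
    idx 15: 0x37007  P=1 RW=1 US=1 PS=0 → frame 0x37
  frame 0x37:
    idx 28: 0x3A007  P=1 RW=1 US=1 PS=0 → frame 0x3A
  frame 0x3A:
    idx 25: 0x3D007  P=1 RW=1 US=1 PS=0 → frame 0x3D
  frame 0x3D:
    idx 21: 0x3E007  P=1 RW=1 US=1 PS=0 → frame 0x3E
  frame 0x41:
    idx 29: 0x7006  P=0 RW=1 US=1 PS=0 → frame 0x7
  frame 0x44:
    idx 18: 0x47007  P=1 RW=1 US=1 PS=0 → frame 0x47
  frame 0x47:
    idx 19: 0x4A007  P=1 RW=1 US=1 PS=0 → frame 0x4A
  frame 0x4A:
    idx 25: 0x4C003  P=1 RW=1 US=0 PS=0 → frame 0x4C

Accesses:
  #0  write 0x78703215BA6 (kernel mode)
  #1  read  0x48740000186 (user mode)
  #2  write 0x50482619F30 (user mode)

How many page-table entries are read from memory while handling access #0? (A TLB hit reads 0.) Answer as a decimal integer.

Per-access translation:
#0 VA=0x78703215BA6 (w,kernel):
  L0: frame=0x33 idx=15 entry=0x37007 [P=1 RW=1 US=1 PS=0]
  L1: frame=0x37 idx=28 entry=0x3A007 [P=1 RW=1 US=1 PS=0]
  L2: frame=0x3A idx=25 entry=0x3D007 [P=1 RW=1 US=1 PS=0]
  L3: frame=0x3D idx=21 entry=0x3E007 [P=1 RW=1 US=1 PS=0]
  ⇒ phys 0x3EBA6  [4 reads]
#1 VA=0x48740000186 (r,user):
  L0: frame=0x33 idx=9 entry=0x41007 [P=1 RW=1 US=1 PS=0]
  L1: frame=0x41 idx=29 entry=0x7006 [P=0 RW=1 US=1 PS=0]
  → PAGE_NOT_PRESENT  (2 entries read)
#2 VA=0x50482619F30 (w,user):
  L0: frame=0x33 idx=10 entry=0x44007 [P=1 RW=1 US=1 PS=0]
  L1: frame=0x44 idx=18 entry=0x47007 [P=1 RW=1 US=1 PS=0]
  L2: frame=0x47 idx=19 entry=0x4A007 [P=1 RW=1 US=1 PS=0]
  L3: frame=0x4A idx=25 entry=0x4C003 [P=1 RW=1 US=0 PS=0]
  → PROTECTION_VIOLATION  (4 entries read)

Entries read for #0: 4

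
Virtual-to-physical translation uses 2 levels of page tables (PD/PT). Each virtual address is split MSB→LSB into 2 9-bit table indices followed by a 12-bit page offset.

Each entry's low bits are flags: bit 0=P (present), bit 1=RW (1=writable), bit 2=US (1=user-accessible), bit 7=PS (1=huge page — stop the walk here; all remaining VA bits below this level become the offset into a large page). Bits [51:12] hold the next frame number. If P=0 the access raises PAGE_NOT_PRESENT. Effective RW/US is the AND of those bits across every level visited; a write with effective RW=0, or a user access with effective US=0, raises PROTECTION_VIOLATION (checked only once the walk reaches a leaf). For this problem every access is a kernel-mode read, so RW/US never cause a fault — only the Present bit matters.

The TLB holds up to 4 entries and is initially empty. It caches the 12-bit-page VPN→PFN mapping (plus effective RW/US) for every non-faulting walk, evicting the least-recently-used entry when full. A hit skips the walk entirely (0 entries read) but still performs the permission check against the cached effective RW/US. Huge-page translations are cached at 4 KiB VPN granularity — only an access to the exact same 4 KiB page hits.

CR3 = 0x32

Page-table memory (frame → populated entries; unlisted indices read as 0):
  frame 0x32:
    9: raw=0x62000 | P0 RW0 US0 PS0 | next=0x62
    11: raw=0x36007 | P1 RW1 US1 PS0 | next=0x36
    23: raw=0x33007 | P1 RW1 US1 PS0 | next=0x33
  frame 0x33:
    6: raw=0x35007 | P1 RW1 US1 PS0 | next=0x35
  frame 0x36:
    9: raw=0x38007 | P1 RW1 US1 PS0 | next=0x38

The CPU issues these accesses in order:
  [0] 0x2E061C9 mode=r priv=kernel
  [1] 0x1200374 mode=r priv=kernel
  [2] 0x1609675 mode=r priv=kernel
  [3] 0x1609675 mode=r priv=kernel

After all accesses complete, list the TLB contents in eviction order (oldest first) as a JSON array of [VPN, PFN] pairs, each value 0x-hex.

Trace:
#0 VA=0x2E061C9 (r,kernel):
  lvl0: tbl 0x32, slot 23 ⇒ 0x33007 (P1/RW1/US1/PS0)
  lvl1: tbl 0x33, slot 6 ⇒ 0x35007 (P1/RW1/US1/PS0)
  → PA=0x351C9  (2 entries read)
#1 VA=0x1200374 (r,kernel):
  lvl0: tbl 0x32, slot 9 ⇒ 0x62000 (P0/RW0/US0/PS0)
  → PAGE_NOT_PRESENT  (1 entries read)
#2 VA=0x1609675 (r,kernel):
  lvl0: tbl 0x32, slot 11 ⇒ 0x36007 (P1/RW1/US1/PS0)
  lvl1: tbl 0x36, slot 9 ⇒ 0x38007 (P1/RW1/US1/PS0)
  → PA=0x38675  (2 entries read)
#3 VA=0x1609675 (r,kernel):
  TLB hit vpn=0x1609 → PA=0x38675

TLB: [["0x2E06", "0x35"], ["0x1609", "0x38"]]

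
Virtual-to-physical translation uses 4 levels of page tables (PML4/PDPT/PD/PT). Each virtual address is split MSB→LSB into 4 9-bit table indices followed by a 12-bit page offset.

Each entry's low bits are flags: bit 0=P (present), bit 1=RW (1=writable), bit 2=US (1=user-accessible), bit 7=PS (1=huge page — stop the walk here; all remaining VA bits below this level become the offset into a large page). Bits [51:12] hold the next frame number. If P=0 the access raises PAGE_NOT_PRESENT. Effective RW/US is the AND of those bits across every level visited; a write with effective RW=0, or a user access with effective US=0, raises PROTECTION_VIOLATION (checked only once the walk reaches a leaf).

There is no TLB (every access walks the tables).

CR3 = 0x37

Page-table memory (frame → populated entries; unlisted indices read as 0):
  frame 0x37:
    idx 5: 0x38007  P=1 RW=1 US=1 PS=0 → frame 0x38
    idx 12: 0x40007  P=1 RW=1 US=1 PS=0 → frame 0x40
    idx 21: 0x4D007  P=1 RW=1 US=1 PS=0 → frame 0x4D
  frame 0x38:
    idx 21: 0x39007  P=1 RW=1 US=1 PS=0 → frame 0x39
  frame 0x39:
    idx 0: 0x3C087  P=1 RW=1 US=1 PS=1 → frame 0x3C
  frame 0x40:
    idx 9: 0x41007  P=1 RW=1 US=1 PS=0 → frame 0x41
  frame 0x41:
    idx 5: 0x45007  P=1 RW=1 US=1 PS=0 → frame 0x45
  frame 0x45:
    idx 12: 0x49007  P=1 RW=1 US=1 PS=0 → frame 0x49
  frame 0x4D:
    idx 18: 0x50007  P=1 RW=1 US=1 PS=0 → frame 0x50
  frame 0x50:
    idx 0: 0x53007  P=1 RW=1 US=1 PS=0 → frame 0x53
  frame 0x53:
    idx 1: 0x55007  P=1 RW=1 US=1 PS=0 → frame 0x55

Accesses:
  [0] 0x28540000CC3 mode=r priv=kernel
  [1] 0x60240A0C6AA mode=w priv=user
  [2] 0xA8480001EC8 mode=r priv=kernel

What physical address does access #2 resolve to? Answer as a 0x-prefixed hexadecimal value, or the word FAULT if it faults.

Walk each access:
#0 VA=0x28540000CC3 (r,kernel):
  [0] read 0x37 idx=5: raw=0x38007 flags P=1 W=1 U=1 S=0
  [1] read 0x38 idx=21: raw=0x39007 flags P=1 W=1 U=1 S=0
  [2] read 0x39 idx=0: raw=0x3C087 flags P=1 W=1 U=1 S=1
  → PA=0x3CCC3 (huge @L2)  (3 entries read)
#1 VA=0x60240A0C6AA (w,user):
  [0] read 0x37 idx=12: raw=0x40007 flags P=1 W=1 U=1 S=0
  [1] read 0x40 idx=9: raw=0x41007 flags P=1 W=1 U=1 S=0
  [2] read 0x41 idx=5: raw=0x45007 flags P=1 W=1 U=1 S=0
  [3] read 0x45 idx=12: raw=0x49007 flags P=1 W=1 U=1 S=0
  → PA=0x496AA  (4 entries read)
#2 VA=0xA8480001EC8 (r,kernel):
  [0] read 0x37 idx=21: raw=0x4D007 flags P=1 W=1 U=1 S=0
  [1] read 0x4D idx=18: raw=0x50007 flags P=1 W=1 U=1 S=0
  [2] read 0x50 idx=0: raw=0x53007 flags P=1 W=1 U=1 S=0
  [3] read 0x53 idx=1: raw=0x55007 flags P=1 W=1 U=1 S=0
  → PA=0x55EC8  (4 entries read)

Access #2 PA: 0x55EC8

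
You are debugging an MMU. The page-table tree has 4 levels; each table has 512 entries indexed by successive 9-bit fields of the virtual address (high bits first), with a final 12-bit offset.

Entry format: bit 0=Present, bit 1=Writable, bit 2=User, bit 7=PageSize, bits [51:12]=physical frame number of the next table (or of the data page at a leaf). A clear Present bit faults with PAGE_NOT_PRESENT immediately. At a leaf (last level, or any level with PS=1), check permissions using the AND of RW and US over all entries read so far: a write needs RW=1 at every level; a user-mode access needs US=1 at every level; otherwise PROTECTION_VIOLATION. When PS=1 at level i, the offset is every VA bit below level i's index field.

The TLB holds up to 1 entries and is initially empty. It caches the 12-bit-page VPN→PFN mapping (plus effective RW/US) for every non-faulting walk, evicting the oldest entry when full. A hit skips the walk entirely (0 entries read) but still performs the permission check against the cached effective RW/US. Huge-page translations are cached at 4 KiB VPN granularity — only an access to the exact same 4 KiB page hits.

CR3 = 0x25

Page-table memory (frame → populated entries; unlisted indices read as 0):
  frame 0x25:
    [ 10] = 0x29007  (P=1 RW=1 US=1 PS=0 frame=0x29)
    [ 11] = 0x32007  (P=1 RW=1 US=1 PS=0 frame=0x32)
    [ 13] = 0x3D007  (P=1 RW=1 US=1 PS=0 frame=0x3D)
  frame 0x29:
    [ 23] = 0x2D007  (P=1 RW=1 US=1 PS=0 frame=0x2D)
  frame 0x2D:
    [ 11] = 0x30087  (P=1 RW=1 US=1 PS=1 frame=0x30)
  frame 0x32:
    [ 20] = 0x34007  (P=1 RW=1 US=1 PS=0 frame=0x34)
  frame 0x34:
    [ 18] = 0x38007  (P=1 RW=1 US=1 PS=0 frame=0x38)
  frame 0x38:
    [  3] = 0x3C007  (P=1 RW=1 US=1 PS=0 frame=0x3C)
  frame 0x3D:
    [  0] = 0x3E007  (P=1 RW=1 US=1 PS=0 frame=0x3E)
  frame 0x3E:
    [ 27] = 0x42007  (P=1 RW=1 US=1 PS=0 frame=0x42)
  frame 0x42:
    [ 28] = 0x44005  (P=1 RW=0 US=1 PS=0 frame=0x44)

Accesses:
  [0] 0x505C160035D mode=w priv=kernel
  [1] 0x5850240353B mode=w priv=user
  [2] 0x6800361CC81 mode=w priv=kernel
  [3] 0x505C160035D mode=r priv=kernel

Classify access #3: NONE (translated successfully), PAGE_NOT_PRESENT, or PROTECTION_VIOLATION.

Walk each access:
#0 VA=0x505C160035D (w,kernel):
  [0] read 0x25 idx=10: raw=0x29007 flags P=1 W=1 U=1 S=0
  [1] read 0x29 idx=23: raw=0x2D007 flags P=1 W=1 U=1 S=0
  [2] read 0x2D idx=11: raw=0x30087 flags P=1 W=1 U=1 S=1
  ✓ 0x3035D (huge @L2)  — 3 lookups
#1 VA=0x5850240353B (w,user):
  [0] read 0x25 idx=11: raw=0x32007 flags P=1 W=1 U=1 S=0
  [1] read 0x32 idx=20: raw=0x34007 flags P=1 W=1 U=1 S=0
  [2] read 0x34 idx=18: raw=0x38007 flags P=1 W=1 U=1 S=0
  [3] read 0x38 idx=3: raw=0x3C007 flags P=1 W=1 U=1 S=0
  ✓ 0x3C53B  — 4 lookups
#2 VA=0x6800361CC81 (w,kernel):
  [0] read 0x25 idx=13: raw=0x3D007 flags P=1 W=1 U=1 S=0
  [1] read 0x3D idx=0: raw=0x3E007 flags P=1 W=1 U=1 S=0
  [2] read 0x3E idx=27: raw=0x42007 flags P=1 W=1 U=1 S=0
  [3] read 0x42 idx=28: raw=0x44005 flags P=1 W=0 U=1 S=0
  ⇒ fault: PROTECTION_VIOLATION  — 4 lookups
#3 VA=0x505C160035D (r,kernel):
  [0] read 0x25 idx=10: raw=0x29007 flags P=1 W=1 U=1 S=0
  [1] read 0x29 idx=23: raw=0x2D007 flags P=1 W=1 U=1 S=0
  [2] read 0x2D idx=11: raw=0x30087 flags P=1 W=1 U=1 S=1
  ✓ 0x3035D (huge @L2)  — 3 lookups

Access #3 fault: NONE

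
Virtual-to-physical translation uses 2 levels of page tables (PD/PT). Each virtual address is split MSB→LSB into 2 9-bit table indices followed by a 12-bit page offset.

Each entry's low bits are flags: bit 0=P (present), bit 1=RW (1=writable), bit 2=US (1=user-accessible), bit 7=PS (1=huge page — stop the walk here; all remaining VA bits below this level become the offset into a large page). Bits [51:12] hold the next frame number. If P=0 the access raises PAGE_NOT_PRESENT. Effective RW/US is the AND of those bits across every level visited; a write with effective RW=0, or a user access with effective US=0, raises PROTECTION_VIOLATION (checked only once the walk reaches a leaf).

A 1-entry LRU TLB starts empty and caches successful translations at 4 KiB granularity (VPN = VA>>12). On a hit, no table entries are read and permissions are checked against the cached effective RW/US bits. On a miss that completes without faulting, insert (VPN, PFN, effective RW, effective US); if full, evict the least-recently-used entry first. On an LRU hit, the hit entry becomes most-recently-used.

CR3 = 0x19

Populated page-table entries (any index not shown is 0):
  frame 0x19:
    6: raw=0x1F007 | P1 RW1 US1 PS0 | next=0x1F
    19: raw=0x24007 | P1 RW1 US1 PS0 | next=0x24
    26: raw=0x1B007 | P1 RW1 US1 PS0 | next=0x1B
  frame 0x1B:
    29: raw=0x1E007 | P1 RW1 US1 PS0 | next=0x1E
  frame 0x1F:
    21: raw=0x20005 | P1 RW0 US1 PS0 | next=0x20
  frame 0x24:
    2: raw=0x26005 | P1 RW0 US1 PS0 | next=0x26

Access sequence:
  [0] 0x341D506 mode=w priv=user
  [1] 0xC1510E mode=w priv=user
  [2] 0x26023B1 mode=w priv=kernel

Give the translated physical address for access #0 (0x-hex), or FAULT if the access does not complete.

Trace:
#0 VA=0x341D506 (w,user):
  L0: frame=0x19 idx=26 entry=0x1B007 [P=1 RW=1 US=1 PS=0]
  L1: frame=0x1B idx=29 entry=0x1E007 [P=1 RW=1 US=1 PS=0]
  ⇒ phys 0x1E506  [2 reads]
#1 VA=0xC1510E (w,user):
  L0: frame=0x19 idx=6 entry=0x1F007 [P=1 RW=1 US=1 PS=0]
  L1: frame=0x1F idx=21 entry=0x20005 [P=1 RW=0 US=1 PS=0]
  ⇒ fault: PROTECTION_VIOLATION  — 2 lookups
#2 VA=0x26023B1 (w,kernel):
  L0: frame=0x19 idx=19 entry=0x24007 [P=1 RW=1 US=1 PS=0]
  L1: frame=0x24 idx=2 entry=0x26005 [P=1 RW=0 US=1 PS=0]
  ⇒ fault: PROTECTION_VIOLATION  — 2 lookups

Access #0 PA: 0x1E506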